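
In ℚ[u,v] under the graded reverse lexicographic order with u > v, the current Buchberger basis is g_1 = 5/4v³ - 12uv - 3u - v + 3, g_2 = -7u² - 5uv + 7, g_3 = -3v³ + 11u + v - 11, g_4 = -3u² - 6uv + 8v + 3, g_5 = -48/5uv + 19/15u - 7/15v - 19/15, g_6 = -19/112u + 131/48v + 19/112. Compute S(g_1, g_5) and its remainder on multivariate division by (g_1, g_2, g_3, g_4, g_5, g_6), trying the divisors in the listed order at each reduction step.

lcm(LM(g_1), LM(g_5)) = uv³.
S = (lcm/LT(g_1))·g_1 − (lcm/LT(g_5))·g_5 = -48/5u²v + 19/144uv² - 7/144v³ - 12/5u² - ⅘uv - 19/144v² + 12/5u.
Reduce S modulo (g_1, g_2, g_3, g_4, g_5, g_6) in that order:
  leading term u²v: subtract (48/35v)·g_2 from -48/5u²v + 19/144uv² - 7/144v³ - 12/5u² - ⅘uv - 19/144v² + 12/5u → 7045/1008uv² - 7/144v³ - 12/5u² - ⅘uv - 19/144v² + 12/5u - 48/5v
  leading term uv²: subtract (-35225/48384v)·g_5 from 7045/1008uv² - 7/144v³ - 12/5u² - ⅘uv - 19/144v² + 12/5u - 48/5v → -7/144v³ - 12/5u² + 88667/725760uv - 9781/20736v² + 12/5u - 7636571/725760v
  leading term v³: subtract (-7/180)·g_1 from -7/144v³ - 12/5u² + 88667/725760uv - 9781/20736v² + 12/5u - 7636571/725760v → -12/5u² - 250021/725760uv - 9781/20736v² + 137/60u - 1532959/145152v + 7/60
  leading term u²: subtract (12/35)·g_2 from -12/5u² - 250021/725760uv - 9781/20736v² + 137/60u - 1532959/145152v + 7/60 → 994139/725760uv - 9781/20736v² + 137/60u - 1532959/145152v - 137/60
  leading term uv: subtract (-994139/6967296)·g_5 from 994139/725760uv - 9781/20736v² + 137/60u - 1532959/145152v - 137/60 → -9781/20736v² + 257518529/104509440u - 1110689453/104509440v - 257518529/104509440
  leading term v²: no divisor's leading term divides it; move -9781/20736v² to the remainder.
  leading term u: subtract (-257518529/17729280)·g_6 from 257518529/104509440u - 1110689453/104509440v - 257518529/104509440 → 10802199517/372314880v
  leading term v: no divisor's leading term divides it; move 10802199517/372314880v to the remainder.
The remainder -9781/20736v² + 10802199517/372314880v is nonzero, so it would be added as the next basis element.

S(g_1, g_5) = -48/5u²v + 19/144uv² - 7/144v³ - 12/5u² - ⅘uv - 19/144v² + 12/5u; remainder on division = -9781/20736v² + 10802199517/372314880v.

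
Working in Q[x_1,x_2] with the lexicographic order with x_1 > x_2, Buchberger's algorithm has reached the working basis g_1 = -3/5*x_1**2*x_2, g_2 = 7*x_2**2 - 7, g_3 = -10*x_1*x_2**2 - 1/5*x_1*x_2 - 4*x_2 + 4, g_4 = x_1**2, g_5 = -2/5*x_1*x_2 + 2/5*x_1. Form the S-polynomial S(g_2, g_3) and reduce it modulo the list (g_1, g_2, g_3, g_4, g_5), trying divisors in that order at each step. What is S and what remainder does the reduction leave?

lcm(LM(g_2), LM(g_3)) = x_1*x_2**2.
S = (lcm/LT(g_2))·g_2 − (lcm/LT(g_3))·g_3 = -1/50*x_1*x_2 - x_1 - 2/5*x_2 + 2/5.
Reduce S modulo (g_1, g_2, g_3, g_4, g_5) in that order:
  leading term x_1*x_2: subtract (1/20)·g_5 from -1/50*x_1*x_2 - x_1 - 2/5*x_2 + 2/5 → -51/50*x_1 - 2/5*x_2 + 2/5
  leading term x_1: no divisor's leading term divides it; move -51/50*x_1 to the remainder.
  leading term x_2: no divisor's leading term divides it; move -2/5*x_2 to the remainder.
  leading term 1: no divisor's leading term divides it; move 2/5 to the remainder.
The remainder -51/50*x_1 - 2/5*x_2 + 2/5 is nonzero, so it would be added as the next basis element.

S(g_2, g_3) = -1/50*x_1*x_2 - x_1 - 2/5*x_2 + 2/5; remainder on division = -51/50*x_1 - 2/5*x_2 + 2/5.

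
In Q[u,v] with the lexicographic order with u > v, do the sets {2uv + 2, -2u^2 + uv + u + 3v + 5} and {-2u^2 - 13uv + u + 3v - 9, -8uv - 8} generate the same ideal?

Two ideals are equal iff their reduced Gröbner bases coincide (the reduced basis is unique for a fixed ordering).
Buchberger on the first generating set:
f_1 = 2uv + 2, LT = uv.
f_2 = -2u^2 + uv + u + 3v + 5, LT = u^2.

S(f_1,f_2): lcm = u^2v. S = 1/2uv^2 + 1/2uv + u + 3/2v^2 + 5/2v.
  leading term uv^2: subtract (1/4v)·f_1 from 1/2uv^2 + 1/2uv + u + 3/2v^2 + 5/2v → 1/2uv + u + 3/2v^2 + 2v
  leading term uv: subtract (1/4)·f_1 from 1/2uv + u + 3/2v^2 + 2v → u + 3/2v^2 + 2v - 1/2
  leading term u: no divisor's leading term divides it; move u to the remainder.
  leading term v^2: no divisor's leading term divides it; move 3/2v^2 to the remainder.
  leading term v: no divisor's leading term divides it; move 2v to the remainder.
  leading term 1: no divisor's leading term divides it; move -1/2 to the remainder.
  remainder u + 3/2v^2 + 2v - 1/2 ≠ 0; add g_3 = u + 3/2v^2 + 2v - 1/2 to the basis.

S(f_1,g_3): lcm = uv. S = -3/2v^3 - 2v^2 + 1/2v + 1.
  leading term v^3: no divisor's leading term divides it; move -3/2v^3 to the remainder.
  leading term v^2: no divisor's leading term divides it; move -2v^2 to the remainder.
  leading term v: no divisor's leading term divides it; move 1/2v to the remainder.
  leading term 1: no divisor's leading term divides it; move 1 to the remainder.
  remainder -3/2v^3 - 2v^2 + 1/2v + 1 ≠ 0; add g_4 = -3/2v^3 - 2v^2 + 1/2v + 1 to the basis.

S(f_2,g_3): lcm = u^2. S = -3/2uv^2 - 5/2uv - 3/2v - 5/2.
  leading term uv^2: subtract (-3/4v)·f_1 from -3/2uv^2 - 5/2uv - 3/2v - 5/2 → -5/2uv - 5/2
  leading term uv: subtract (-5/4)·f_1 from -5/2uv - 5/2 → 0
  remainder 0.

S(f_1,g_4): lcm = uv^3. S = -4/3uv^2 + 1/3uv + 2/3u + v^2.
  leading term uv^2: subtract (-2/3v)·f_1 from -4/3uv^2 + 1/3uv + 2/3u + v^2 → 1/3uv + 2/3u + v^2 + 4/3v
  leading term uv: subtract (1/6)·f_1 from 1/3uv + 2/3u + v^2 + 4/3v → 2/3u + v^2 + 4/3v - 1/3
  leading term u: subtract (2/3)·g_3 from 2/3u + v^2 + 4/3v - 1/3 → 0
  remainder 0.

S(f_2,g_4): leading monomials are coprime, so the S-polynomial reduces to 0 (Buchberger's first criterion).
S(g_3,g_4): leading monomials are coprime, so the S-polynomial reduces to 0 (Buchberger's first criterion).
Every S-polynomial of the final basis reduces to 0, so we have a Gröbner basis.
Inter-reduce: drop elements whose leading term is divisible by another's, tail-reduce, and make monic.
Reduced Gröbner basis: {u + 3/2v^2 + 2v - 1/2, v^3 + 4/3v^2 - 1/3v - 2/3}.

Buchberger on the second generating set:
h_1 = -2u^2 - 13uv + u + 3v - 9, LT = u^2.
h_2 = -8uv - 8, LT = uv.

S(h_1,h_2): lcm = u^2v. S = 13/2uv^2 - 1/2uv - u - 3/2v^2 + 9/2v.
  leading term uv^2: subtract (-13/16v)·h_2 from 13/2uv^2 - 1/2uv - u - 3/2v^2 + 9/2v → -1/2uv - u - 3/2v^2 - 2v
  leading term uv: subtract (1/16)·h_2 from -1/2uv - u - 3/2v^2 - 2v → -u - 3/2v^2 - 2v + 1/2
  leading term u: no divisor's leading term divides it; move -u to the remainder.
  leading term v^2: no divisor's leading term divides it; move -3/2v^2 to the remainder.
  leading term v: no divisor's leading term divides it; move -2v to the remainder.
  leading term 1: no divisor's leading term divides it; move 1/2 to the remainder.
  remainder -u - 3/2v^2 - 2v + 1/2 ≠ 0; add k_3 = -u - 3/2v^2 - 2v + 1/2 to the basis.

S(h_1,k_3): lcm = u^2. S = -3/2uv^2 + 9/2uv - 3/2v + 9/2.
  leading term uv^2: subtract (3/16v)·h_2 from -3/2uv^2 + 9/2uv - 3/2v + 9/2 → 9/2uv + 9/2
  leading term uv: subtract (-9/16)·h_2 from 9/2uv + 9/2 → 0
  remainder 0.

S(h_2,k_3): lcm = uv. S = -3/2v^3 - 2v^2 + 1/2v + 1.
  leading term v^3: no divisor's leading term divides it; move -3/2v^3 to the remainder.
  leading term v^2: no divisor's leading term divides it; move -2v^2 to the remainder.
  leading term v: no divisor's leading term divides it; move 1/2v to the remainder.
  leading term 1: no divisor's leading term divides it; move 1 to the remainder.
  remainder -3/2v^3 - 2v^2 + 1/2v + 1 ≠ 0; add k_4 = -3/2v^3 - 2v^2 + 1/2v + 1 to the basis.

S(h_1,k_4): leading monomials are coprime, so the S-polynomial reduces to 0 (Buchberger's first criterion).
S(h_2,k_4): lcm = uv^3. S = -4/3uv^2 + 1/3uv + 2/3u + v^2.
  leading term uv^2: subtract (1/6v)·h_2 from -4/3uv^2 + 1/3uv + 2/3u + v^2 → 1/3uv + 2/3u + v^2 + 4/3v
  leading term uv: subtract (-1/24)·h_2 from 1/3uv + 2/3u + v^2 + 4/3v → 2/3u + v^2 + 4/3v - 1/3
  leading term u: subtract (-2/3)·k_3 from 2/3u + v^2 + 4/3v - 1/3 → 0
  remainder 0.

S(k_3,k_4): leading monomials are coprime, so the S-polynomial reduces to 0 (Buchberger's first criterion).
Every S-polynomial of the final basis reduces to 0, so we have a Gröbner basis.
Inter-reduce: drop elements whose leading term is divisible by another's, tail-reduce, and make monic.
Reduced Gröbner basis: {u + 3/2v^2 + 2v - 1/2, v^3 + 4/3v^2 - 1/3v - 2/3}.

Same reduced basis, so the two generating sets span the same ideal.

Yes, the ideals are equal.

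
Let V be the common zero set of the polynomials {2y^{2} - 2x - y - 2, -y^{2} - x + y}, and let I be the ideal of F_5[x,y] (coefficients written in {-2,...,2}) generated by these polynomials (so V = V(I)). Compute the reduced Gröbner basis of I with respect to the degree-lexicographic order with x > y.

G = {y^{2} - 2y + 2, x + y - 2}

f_1 = 2y^{2} - 2x - y - 2, LT = y^{2}.
f_2 = -y^{2} - x + y, LT = y^{2}.

S(f_1,f_2): lcm = y^{2}. S = -2x - 2y - 1.
  reduce S modulo (f_1, f_2):
  remainder -2x - 2y - 1 ≠ 0; add g_3 = -2x - 2y - 1 to the basis.

The other S-polynomials (S(f_1,g_3), S(f_2,g_3)) all reduce to 0 modulo the current basis, so we have a Gröbner basis.
Inter-reduce: drop elements whose leading term is divisible by another's, tail-reduce, and make monic.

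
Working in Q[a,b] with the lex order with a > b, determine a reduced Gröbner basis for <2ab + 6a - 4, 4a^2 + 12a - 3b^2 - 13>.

G = {a - 3/8b^3 - 9/8b^2 - 13/8b - 15/8, b^4 + 6b^3 + 40/3b^2 + 18b + 29/3}

f_1 = 2ab + 6a - 4, LT = ab.
f_2 = 4a^2 + 12a - 3b^2 - 13, LT = a^2.

S(f_1,f_2): lcm = a^2b. S = 3a^2 - 3ab - 2a + 3/4b^3 + 13/4b.
  leading term a^2: subtract (3/4)·f_2 from 3a^2 - 3ab - 2a + 3/4b^3 + 13/4b → -3ab - 11a + 3/4b^3 + 9/4b^2 + 13/4b + 39/4
  leading term ab: subtract (-3/2)·f_1 from -3ab - 11a + 3/4b^3 + 9/4b^2 + 13/4b + 39/4 → -2a + 3/4b^3 + 9/4b^2 + 13/4b + 15/4
  leading term a: no divisor's leading term divides it; move -2a to the remainder.
  leading term b^3: no divisor's leading term divides it; move 3/4b^3 to the remainder.
  leading term b^2: no divisor's leading term divides it; move 9/4b^2 to the remainder.
  leading term b: no divisor's leading term divides it; move 13/4b to the remainder.
  leading term 1: no divisor's leading term divides it; move 15/4 to the remainder.
  remainder -2a + 3/4b^3 + 9/4b^2 + 13/4b + 15/4 ≠ 0; add g_3 = -2a + 3/4b^3 + 9/4b^2 + 13/4b + 15/4 to the basis.

S(f_1,g_3): lcm = ab. S = 3a + 3/8b^4 + 9/8b^3 + 13/8b^2 + 15/8b - 2.
  leading term a: subtract (-3/2)·g_3 from 3a + 3/8b^4 + 9/8b^3 + 13/8b^2 + 15/8b - 2 → 3/8b^4 + 9/4b^3 + 5b^2 + 27/4b + 29/8
  leading term b^4: no divisor's leading term divides it; move 3/8b^4 to the remainder.
  leading term b^3: no divisor's leading term divides it; move 9/4b^3 to the remainder.
  leading term b^2: no divisor's leading term divides it; move 5b^2 to the remainder.
  leading term b: no divisor's leading term divides it; move 27/4b to the remainder.
  leading term 1: no divisor's leading term divides it; move 29/8 to the remainder.
  remainder 3/8b^4 + 9/4b^3 + 5b^2 + 27/4b + 29/8 ≠ 0; add g_4 = 3/8b^4 + 9/4b^3 + 5b^2 + 27/4b + 29/8 to the basis.

The other S-polynomials (S(f_2,g_3), S(f_1,g_4), S(f_2,g_4), S(g_3,g_4)) all reduce to 0 modulo the current basis, so we have a Gröbner basis.
Inter-reduce: drop elements whose leading term is divisible by another's, tail-reduce, and make monic.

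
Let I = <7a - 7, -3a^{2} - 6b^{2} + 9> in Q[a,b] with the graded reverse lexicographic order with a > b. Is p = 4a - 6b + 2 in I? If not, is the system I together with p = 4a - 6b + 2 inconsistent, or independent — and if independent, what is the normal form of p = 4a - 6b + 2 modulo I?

4a - 6b + 2 is independent of I; its normal form modulo I is -6b + 6.

First compute the reduced Gröbner basis of I by Buchberger's algorithm.
f_1 = 7a - 7, LT = a.
f_2 = -3a^{2} - 6b^{2} + 9, LT = a^{2}.

S(f_1,f_2): lcm = a^{2}. S = -2b^{2} - a + 3.
  leading term b^{2}: no divisor's leading term divides it; move -2b^{2} to the remainder.
  leading term a: subtract (-\tfrac{1}{7})·f_1 from -a + 3 → 2
  leading term 1: no divisor's leading term divides it; move 2 to the remainder.
  remainder -2b^{2} + 2 ≠ 0; add h_3 = -2b^{2} + 2 to the basis.

The other S-polynomials (S(f_1,h_3), S(f_2,h_3)) all reduce to 0 modulo the current basis, so we have a Gröbner basis.
Inter-reduce: drop elements whose leading term is divisible by another's, tail-reduce, and make monic.
Reduced Gröbner basis: {b^{2} - 1, a - 1}.
Label its elements g_1 = b^{2} - 1, g_2 = a - 1.

Reduce p = 4a - 6b + 2 modulo G:
  leading term a: subtract (4)·g_2 from 4a - 6b + 2 → -6b + 6
  leading term b: no divisor's leading term divides it; move -6b to the remainder.
  leading term 1: no divisor's leading term divides it; move 6 to the remainder.
  normal form = -6b + 6.
The normal form is nonzero, so p ∉ I. Since p minus its normal form lies in I, I + (p) = I + (r) where r = -6b + 6; decide whether this ideal is the whole ring.
Run Buchberger on G together with r (pairs among the g_i already reduce to 0 since G is a Gröbner basis):
g_1 = b^{2} - 1, LT = b^{2}.
g_2 = a - 1, LT = a.
r = -6b + 6, LT = b.

The S-polynomials (S(g_1,g_2), S(g_1,r), S(g_2,r)) all reduce to 0 modulo the current basis, so we have a Gröbner basis.
Inter-reduce: drop elements whose leading term is divisible by another's, tail-reduce, and make monic.
Reduced Gröbner basis: {a - 1, b - 1}.
The reduced Gröbner basis of I + (p) is {a - 1, b - 1} ≠ {1}, a proper ideal, so the enlarged system stays consistent: p is independent of I, with normal form -6b + 6.

Ideal membership is decidable via reduction modulo a Gröbner basis.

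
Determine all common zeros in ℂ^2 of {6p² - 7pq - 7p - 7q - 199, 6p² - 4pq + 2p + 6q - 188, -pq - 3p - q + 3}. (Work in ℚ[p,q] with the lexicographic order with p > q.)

{(5, -2)}

Compute a lex Gröbner basis by Buchberger's algorithm.
f_1 = 6p² - 7pq - 7p - 7q - 199, LT = p².
f_2 = 6p² - 4pq + 2p + 6q - 188, LT = p².
f_3 = -pq - 3p - q + 3, LT = pq.

S(f_1,f_2): lcm = p². S = -½pq - 3/2p - 13/6q - 11/6.
  leading term pq: subtract (½)·f_3 from -½pq - 3/2p - 13/6q - 11/6 → -5/3q - 10/3
  leading term q: no divisor's leading term divides it; move -5/3q to the remainder.
  leading term 1: no divisor's leading term divides it; move -10/3 to the remainder.
  remainder -5/3q - 10/3 ≠ 0; add h_4 = -5/3q - 10/3 to the basis.

S(f_1,f_3): lcm = p²q. S = -3p² - 7/6pq² - 13/6pq + 3p - 7/6q² - 199/6q.
  leading term p²: subtract (-½)·f_1 from -3p² - 7/6pq² - 13/6pq + 3p - 7/6q² - 199/6q → -7/6pq² - 17/3pq - ½p - 7/6q² - 110/3q - 199/2
  leading term pq²: subtract (7/6q)·f_3 from -7/6pq² - 17/3pq - ½p - 7/6q² - 110/3q - 199/2 → -13/6pq - ½p - 241/6q - 199/2
  leading term pq: subtract (13/6)·f_3 from -13/6pq - ½p - 241/6q - 199/2 → 6p - 38q - 106
  leading term p: no divisor's leading term divides it; move 6p to the remainder.
  leading term q: subtract (114/5)·h_4 from -38q - 106 → -30
  leading term 1: no divisor's leading term divides it; move -30 to the remainder.
  remainder 6p - 30 ≠ 0; add h_5 = 6p - 30 to the basis.

The other S-polynomials (S(f_2,f_3), S(f_1,h_4), S(f_2,h_4), S(f_3,h_4), S(f_1,h_5), S(f_2,h_5), S(f_3,h_5), S(h_4,h_5)) all reduce to 0 modulo the current basis, so we have a Gröbner basis.
Inter-reduce: drop elements whose leading term is divisible by another's, tail-reduce, and make monic.
Reduced Gröbner basis: {p - 5, q + 2}.

The lex basis is triangular: the last element involves only q. Solving q + 2 = 0 gives q ∈ {-2}; substituting each value into the earlier elements determines the remaining variables.
  q = -2: the earlier basis element becomes p - 5 = 0, giving p = 5 — point (5, -2).
This is the nonlinear analogue of row-reducing a linear system.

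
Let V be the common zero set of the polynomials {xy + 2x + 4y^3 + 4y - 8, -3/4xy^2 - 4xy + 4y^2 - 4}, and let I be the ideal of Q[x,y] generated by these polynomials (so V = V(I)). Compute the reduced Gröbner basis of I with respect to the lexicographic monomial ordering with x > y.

This is the nonlinear analogue of row-reducing a linear system.

f_1 = xy + 2x + 4y^3 + 4y - 8, LT = xy.
f_2 = -3/4xy^2 - 4xy + 4y^2 - 4, LT = xy^2.

S(f_1,f_2): lcm = xy^2. S = -10/3xy + 4y^4 + 28/3y^2 - 8y - 16/3.
  leading term xy: subtract (-10/3)·f_1 from -10/3xy + 4y^4 + 28/3y^2 - 8y - 16/3 → 20/3x + 4y^4 + 40/3y^3 + 28/3y^2 + 16/3y - 32
  leading term x: no divisor's leading term divides it; move 20/3x to the remainder.
  leading term y^4: no divisor's leading term divides it; move 4y^4 to the remainder.
  leading term y^3: no divisor's leading term divides it; move 40/3y^3 to the remainder.
  leading term y^2: no divisor's leading term divides it; move 28/3y^2 to the remainder.
  leading term y: no divisor's leading term divides it; move 16/3y to the remainder.
  leading term 1: no divisor's leading term divides it; move -32 to the remainder.
  remainder 20/3x + 4y^4 + 40/3y^3 + 28/3y^2 + 16/3y - 32 ≠ 0; add g_3 = 20/3x + 4y^4 + 40/3y^3 + 28/3y^2 + 16/3y - 32 to the basis.

S(f_1,g_3): lcm = xy. S = 2x - 3/5y^5 - 2y^4 + 13/5y^3 - 4/5y^2 + 44/5y - 8.
  leading term x: subtract (3/10)·g_3 from 2x - 3/5y^5 - 2y^4 + 13/5y^3 - 4/5y^2 + 44/5y - 8 → -3/5y^5 - 16/5y^4 - 7/5y^3 - 18/5y^2 + 36/5y + 8/5
  leading term y^5: no divisor's leading term divides it; move -3/5y^5 to the remainder.
  leading term y^4: no divisor's leading term divides it; move -16/5y^4 to the remainder.
  leading term y^3: no divisor's leading term divides it; move -7/5y^3 to the remainder.
  leading term y^2: no divisor's leading term divides it; move -18/5y^2 to the remainder.
  leading term y: no divisor's leading term divides it; move 36/5y to the remainder.
  leading term 1: no divisor's leading term divides it; move 8/5 to the remainder.
  remainder -3/5y^5 - 16/5y^4 - 7/5y^3 - 18/5y^2 + 36/5y + 8/5 ≠ 0; add g_4 = -3/5y^5 - 16/5y^4 - 7/5y^3 - 18/5y^2 + 36/5y + 8/5 to the basis.

The other S-polynomials (S(f_2,g_3), S(f_1,g_4), S(f_2,g_4), S(g_3,g_4)) all reduce to 0 modulo the current basis, so we have a Gröbner basis.
Inter-reduce: drop elements whose leading term is divisible by another's, tail-reduce, and make monic.

G = {x + 3/5y^4 + 2y^3 + 7/5y^2 + 4/5y - 24/5, y^5 + 16/3y^4 + 7/3y^3 + 6y^2 - 12y - 8/3}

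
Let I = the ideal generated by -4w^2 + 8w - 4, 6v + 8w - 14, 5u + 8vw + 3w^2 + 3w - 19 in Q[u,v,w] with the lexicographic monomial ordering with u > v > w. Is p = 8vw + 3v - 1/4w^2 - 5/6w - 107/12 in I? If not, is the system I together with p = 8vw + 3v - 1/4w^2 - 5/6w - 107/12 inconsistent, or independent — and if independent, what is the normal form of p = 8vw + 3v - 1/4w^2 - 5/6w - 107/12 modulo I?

First compute the reduced Gröbner basis of I by Buchberger's algorithm.
f_1 = -4w^2 + 8w - 4, LT = w^2.
f_2 = 6v + 8w - 14, LT = v.
f_3 = 5u + 8vw + 3w^2 + 3w - 19, LT = u.

S(f_1,f_2): leading monomials are coprime, so the S-polynomial reduces to 0 (Buchberger's first criterion).
S(f_1,f_3): leading monomials are coprime, so the S-polynomial reduces to 0 (Buchberger's first criterion).
S(f_2,f_3): leading monomials are coprime, so the S-polynomial reduces to 0 (Buchberger's first criterion).
Every S-polynomial of the final basis reduces to 0, so we have a Gröbner basis.
Inter-reduce: drop elements whose leading term is divisible by another's, tail-reduce, and make monic.
Reduced Gröbner basis: {u + 19/15w - 34/15, v + 4/3w - 7/3, w^2 - 2w + 1}.
Label its elements g_1 = u + 19/15w - 34/15, g_2 = v + 4/3w - 7/3, g_3 = w^2 - 2w + 1.

Reduce p = 8vw + 3v - 1/4w^2 - 5/6w - 107/12 modulo G:
  leading term vw: subtract (8w)·g_2 from 8vw + 3v - 1/4w^2 - 5/6w - 107/12 → 3v - 131/12w^2 + 107/6w - 107/12
  leading term v: subtract (3)·g_2 from 3v - 131/12w^2 + 107/6w - 107/12 → -131/12w^2 + 83/6w - 23/12
  leading term w^2: subtract (-131/12)·g_3 from -131/12w^2 + 83/6w - 23/12 → -8w + 9
  leading term w: no divisor's leading term divides it; move -8w to the remainder.
  leading term 1: no divisor's leading term divides it; move 9 to the remainder.
  normal form = -8w + 9.
The normal form is nonzero, so p ∉ I. Since p minus its normal form lies in I, I + (p) = I + (r) where r = -8w + 9; decide whether this ideal is the whole ring.
Run Buchberger on G together with r (pairs among the g_i already reduce to 0 since G is a Gröbner basis):
g_1 = u + 19/15w - 34/15, LT = u.
g_2 = v + 4/3w - 7/3, LT = v.
g_3 = w^2 - 2w + 1, LT = w^2.
r = -8w + 9, LT = w.

S(g_1,g_2): leading monomials are coprime, so the S-polynomial reduces to 0 (Buchberger's first criterion).
S(g_1,g_3): leading monomials are coprime, so the S-polynomial reduces to 0 (Buchberger's first criterion).
S(g_1,r): leading monomials are coprime, so the S-polynomial reduces to 0 (Buchberger's first criterion).
S(g_2,g_3): leading monomials are coprime, so the S-polynomial reduces to 0 (Buchberger's first criterion).
S(g_2,r): leading monomials are coprime, so the S-polynomial reduces to 0 (Buchberger's first criterion).
S(g_3,r): lcm = w^2. S = -7/8w + 1.
  leading term w: subtract (7/64)·r from -7/8w + 1 → 1/64
  leading term 1: no divisor's leading term divides it; move 1/64 to the remainder.
  remainder 1/64 ≠ 0; add m_5 = 1/64 to the basis.

S(g_1,m_5): leading monomials are coprime, so the S-polynomial reduces to 0 (Buchberger's first criterion).
S(g_2,m_5): leading monomials are coprime, so the S-polynomial reduces to 0 (Buchberger's first criterion).
S(g_3,m_5): leading monomials are coprime, so the S-polynomial reduces to 0 (Buchberger's first criterion).
S(r,m_5): leading monomials are coprime, so the S-polynomial reduces to 0 (Buchberger's first criterion).
Every S-polynomial of the final basis reduces to 0, so we have a Gröbner basis.
Inter-reduce: drop elements whose leading term is divisible by another's, tail-reduce, and make monic.
Reduced Gröbner basis: {1}.
The reduced Gröbner basis of I + (p) is {1}: the ideal is the whole ring, so the enlarged system has no common solution — adjoining p is inconsistent.

The remainder on division by a Gröbner basis is unique — it is the normal form.

Adjoining 8vw + 3v - 1/4w^2 - 5/6w - 107/12 makes the ideal the whole ring: the system is inconsistent.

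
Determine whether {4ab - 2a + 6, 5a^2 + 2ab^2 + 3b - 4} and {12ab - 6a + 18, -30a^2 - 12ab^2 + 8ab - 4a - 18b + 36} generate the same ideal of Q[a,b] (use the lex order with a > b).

Yes, the ideals are equal.

Two ideals are equal iff their reduced Gröbner bases coincide (the reduced basis is unique for a fixed ordering).
Buchberger on the first generating set:
f_1 = 4ab - 2a + 6, LT = ab.
f_2 = 5a^2 + 2ab^2 + 3b - 4, LT = a^2.

S(f_1,f_2): lcm = a^2b. S = -1/2a^2 - 2/5ab^3 + 3/2a - 3/5b^2 + 4/5b.
  leading term a^2: subtract (-1/10)·f_2 from -1/2a^2 - 2/5ab^3 + 3/2a - 3/5b^2 + 4/5b → -2/5ab^3 + 1/5ab^2 + 3/2a - 3/5b^2 + 11/10b - 2/5
  leading term ab^3: subtract (-1/10b^2)·f_1 from -2/5ab^3 + 1/5ab^2 + 3/2a - 3/5b^2 + 11/10b - 2/5 → 3/2a + 11/10b - 2/5
  leading term a: no divisor's leading term divides it; move 3/2a to the remainder.
  leading term b: no divisor's leading term divides it; move 11/10b to the remainder.
  leading term 1: no divisor's leading term divides it; move -2/5 to the remainder.
  remainder 3/2a + 11/10b - 2/5 ≠ 0; add g_3 = 3/2a + 11/10b - 2/5 to the basis.

S(f_1,g_3): lcm = ab. S = -1/2a - 11/15b^2 + 4/15b + 3/2.
  leading term a: subtract (-1/3)·g_3 from -1/2a - 11/15b^2 + 4/15b + 3/2 → -11/15b^2 + 19/30b + 41/30
  leading term b^2: no divisor's leading term divides it; move -11/15b^2 to the remainder.
  leading term b: no divisor's leading term divides it; move 19/30b to the remainder.
  leading term 1: no divisor's leading term divides it; move 41/30 to the remainder.
  remainder -11/15b^2 + 19/30b + 41/30 ≠ 0; add g_4 = -11/15b^2 + 19/30b + 41/30 to the basis.

The other S-polynomials (S(f_2,g_3), S(f_1,g_4), S(f_2,g_4), S(g_3,g_4)) all reduce to 0 modulo the current basis, so we have a Gröbner basis.
Inter-reduce: drop elements whose leading term is divisible by another's, tail-reduce, and make monic.
Reduced Gröbner basis: {a + 11/15b - 4/15, b^2 - 19/22b - 41/22}.

Buchberger on the second generating set:
h_1 = 12ab - 6a + 18, LT = ab.
h_2 = -30a^2 - 12ab^2 + 8ab - 4a - 18b + 36, LT = a^2.

S(h_1,h_2): lcm = a^2b. S = -1/2a^2 - 2/5ab^3 + 4/15ab^2 - 2/15ab + 3/2a - 3/5b^2 + 6/5b.
  leading term a^2: subtract (1/60)·h_2 from -1/2a^2 - 2/5ab^3 + 4/15ab^2 - 2/15ab + 3/2a - 3/5b^2 + 6/5b → -2/5ab^3 + 7/15ab^2 - 4/15ab + 47/30a - 3/5b^2 + 3/2b - 3/5
  leading term ab^3: subtract (-1/30b^2)·h_1 from -2/5ab^3 + 7/15ab^2 - 4/15ab + 47/30a - 3/5b^2 + 3/2b - 3/5 → 4/15ab^2 - 4/15ab + 47/30a + 3/2b - 3/5
  leading term ab^2: subtract (1/45b)·h_1 from 4/15ab^2 - 4/15ab + 47/30a + 3/2b - 3/5 → -2/15ab + 47/30a + 11/10b - 3/5
  leading term ab: subtract (-1/90)·h_1 from -2/15ab + 47/30a + 11/10b - 3/5 → 3/2a + 11/10b - 2/5
  leading term a: no divisor's leading term divides it; move 3/2a to the remainder.
  leading term b: no divisor's leading term divides it; move 11/10b to the remainder.
  leading term 1: no divisor's leading term divides it; move -2/5 to the remainder.
  remainder 3/2a + 11/10b - 2/5 ≠ 0; add k_3 = 3/2a + 11/10b - 2/5 to the basis.

S(h_1,k_3): lcm = ab. S = -1/2a - 11/15b^2 + 4/15b + 3/2.
  leading term a: subtract (-1/3)·k_3 from -1/2a - 11/15b^2 + 4/15b + 3/2 → -11/15b^2 + 19/30b + 41/30
  leading term b^2: no divisor's leading term divides it; move -11/15b^2 to the remainder.
  leading term b: no divisor's leading term divides it; move 19/30b to the remainder.
  leading term 1: no divisor's leading term divides it; move 41/30 to the remainder.
  remainder -11/15b^2 + 19/30b + 41/30 ≠ 0; add k_4 = -11/15b^2 + 19/30b + 41/30 to the basis.

The other S-polynomials (S(h_2,k_3), S(h_1,k_4), S(h_2,k_4), S(k_3,k_4)) all reduce to 0 modulo the current basis, so we have a Gröbner basis.
Inter-reduce: drop elements whose leading term is divisible by another's, tail-reduce, and make monic.
Reduced Gröbner basis: {a + 11/15b - 4/15, b^2 - 19/22b - 41/22}.

Same reduced basis, so the two generating sets span the same ideal.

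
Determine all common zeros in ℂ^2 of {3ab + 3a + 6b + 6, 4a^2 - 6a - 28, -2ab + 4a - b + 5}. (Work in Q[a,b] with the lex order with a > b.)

{(-2, 1)}

Compute a lex Gröbner basis by Buchberger's algorithm.
f_1 = 3ab + 3a + 6b + 6, LT = ab.
f_2 = 4a^2 - 6a - 28, LT = a^2.
f_3 = -2ab + 4a - b + 5, LT = ab.

S(f_1,f_3): lcm = ab. S = 3a + 3/2b + 9/2.
  leading term a: no divisor's leading term divides it; move 3a to the remainder.
  leading term b: no divisor's leading term divides it; move 3/2b to the remainder.
  leading term 1: no divisor's leading term divides it; move 9/2 to the remainder.
  remainder 3a + 3/2b + 9/2 ≠ 0; add h_4 = 3a + 3/2b + 9/2 to the basis.

S(f_2,f_3): lcm = a^2b. S = 2a^2 - 2ab + 5/2a - 7b.
  leading term a^2: subtract (1/2)·f_2 from 2a^2 - 2ab + 5/2a - 7b → -2ab + 11/2a - 7b + 14
  leading term ab: subtract (-2/3)·f_1 from -2ab + 11/2a - 7b + 14 → 15/2a - 3b + 18
  leading term a: subtract (5/2)·h_4 from 15/2a - 3b + 18 → -27/4b + 27/4
  leading term b: no divisor's leading term divides it; move -27/4b to the remainder.
  leading term 1: no divisor's leading term divides it; move 27/4 to the remainder.
  remainder -27/4b + 27/4 ≠ 0; add h_5 = -27/4b + 27/4 to the basis.

The other S-polynomials (S(f_1,f_2), S(f_1,h_4), S(f_2,h_4), S(f_3,h_4), S(f_1,h_5), S(f_2,h_5), S(f_3,h_5), S(h_4,h_5)) all reduce to 0 modulo the current basis, so we have a Gröbner basis.
Inter-reduce: drop elements whose leading term is divisible by another's, tail-reduce, and make monic.
Reduced Gröbner basis: {a + 2, b - 1}.

From the last basis element, b - 1 = 0, so b takes values in {1}. Each choice, substituted upward through the basis, yields the corresponding point(s) of the solution set.
  b = 1: the earlier basis element becomes a + 2 = 0, giving a = -2 — point (-2, 1).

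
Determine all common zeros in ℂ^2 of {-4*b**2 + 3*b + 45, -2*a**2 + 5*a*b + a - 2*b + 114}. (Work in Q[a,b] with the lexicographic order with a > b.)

Compute a lex Gröbner basis by Buchberger's algorithm.
f_1 = -4*b**2 + 3*b + 45, LT = b**2.
f_2 = -2*a**2 + 5*a*b + a - 2*b + 114, LT = a**2.

The S-polynomials (S(f_1,f_2)) all reduce to 0 modulo the current basis, so we have a Gröbner basis.
Inter-reduce: drop elements whose leading term is divisible by another's, tail-reduce, and make monic.
Reduced Gröbner basis: {a**2 - 5/2*a*b - 1/2*a + b - 57, b**2 - 3/4*b - 45/4}.

A lex Gröbner basis eliminates variables successively. Here b**2 - 3/4*b - 45/4 depends only on b, with roots {-3, 15/4}; lifting each root through the earlier basis elements recovers the full solutions.
  b = -3: the earlier basis element becomes a**2 + 7*a - 60 = 0, giving a = -12, 5 — points (-12, -3), (5, -3).
  b = 15/4: the earlier basis element becomes a**2 - 79/8*a - 213/4 = 0, giving a = 79/16 - sqrt(19873)/16, 79/16 + sqrt(19873)/16 — points (79/16 - sqrt(19873)/16, 15/4), (79/16 + sqrt(19873)/16, 15/4).

{(-12, -3), (5, -3), (79/16 - sqrt(19873)/16, 15/4), (79/16 + sqrt(19873)/16, 15/4)}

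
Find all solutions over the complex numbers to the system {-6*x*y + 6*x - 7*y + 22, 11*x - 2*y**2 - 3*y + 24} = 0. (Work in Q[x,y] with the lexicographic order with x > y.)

{(-2, -2), (-sqrt(669)/22 - 34/33, 3/4 - sqrt(669)/12), (-34/33 + sqrt(669)/22, 3/4 + sqrt(669)/12)}

Compute a lex Gröbner basis by Buchberger's algorithm.
f_1 = -6*x*y + 6*x - 7*y + 22, LT = x*y.
f_2 = 11*x - 2*y**2 - 3*y + 24, LT = x.

S(f_1,f_2): lcm = x*y. S = -x + 2/11*y**3 + 3/11*y**2 - 67/66*y - 11/3.
  leading term x: subtract (-1/11)·f_2 from -x + 2/11*y**3 + 3/11*y**2 - 67/66*y - 11/3 → 2/11*y**3 + 1/11*y**2 - 85/66*y - 49/33
  leading term y**3: no divisor's leading term divides it; move 2/11*y**3 to the remainder.
  leading term y**2: no divisor's leading term divides it; move 1/11*y**2 to the remainder.
  leading term y: no divisor's leading term divides it; move -85/66*y to the remainder.
  leading term 1: no divisor's leading term divides it; move -49/33 to the remainder.
  remainder 2/11*y**3 + 1/11*y**2 - 85/66*y - 49/33 ≠ 0; add h_3 = 2/11*y**3 + 1/11*y**2 - 85/66*y - 49/33 to the basis.

The other S-polynomials (S(f_1,h_3), S(f_2,h_3)) all reduce to 0 modulo the current basis, so we have a Gröbner basis.
Inter-reduce: drop elements whose leading term is divisible by another's, tail-reduce, and make monic.
Reduced Gröbner basis: {x - 2/11*y**2 - 3/11*y + 24/11, y**3 + 1/2*y**2 - 85/12*y - 49/6}.

From the last basis element, y**3 + 1/2*y**2 - 85/12*y - 49/6 = 0, so y takes values in {-2, 3/4 - sqrt(669)/12, 3/4 + sqrt(669)/12}. Each choice, substituted upward through the basis, yields the corresponding point(s) of the solution set.
  y = -2: the earlier basis element becomes x + 2 = 0, giving x = -2 — point (-2, -2).
  y = 3/4 - sqrt(669)/12: the earlier basis element becomes x + 34/33 + sqrt(669)/22 = 0, giving x = -sqrt(669)/22 - 34/33 — point (-sqrt(669)/22 - 34/33, 3/4 - sqrt(669)/12).
  y = 3/4 + sqrt(669)/12: the earlier basis element becomes x - sqrt(669)/22 + 34/33 = 0, giving x = -34/33 + sqrt(669)/22 — point (-34/33 + sqrt(669)/22, 3/4 + sqrt(669)/12).
Substituting each solution back into the original system confirms all equations vanish.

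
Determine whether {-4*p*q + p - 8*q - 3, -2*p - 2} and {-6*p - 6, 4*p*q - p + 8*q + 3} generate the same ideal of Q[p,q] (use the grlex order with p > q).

Yes, the ideals are equal.

Since reduced Gröbner bases are canonical representatives of ideals under a given ordering, it suffices to compute and compare them.
Buchberger on the first generating set:
f_1 = -4*p*q + p - 8*q - 3, LT = p*q.
f_2 = -2*p - 2, LT = p.

S(f_1,f_2): lcm = p*q. S = -1/4*p + q + 3/4.
  leading term p: subtract (1/8)·f_2 from -1/4*p + q + 3/4 → q + 1
  leading term q: no divisor's leading term divides it; move q to the remainder.
  leading term 1: no divisor's leading term divides it; move 1 to the remainder.
  remainder q + 1 ≠ 0; add g_3 = q + 1 to the basis.

S(f_1,g_3): lcm = p*q. S = -5/4*p + 2*q + 3/4.
  leading term p: subtract (5/8)·f_2 from -5/4*p + 2*q + 3/4 → 2*q + 2
  leading term q: subtract (2)·g_3 from 2*q + 2 → 0
  remainder 0.

S(f_2,g_3): leading monomials are coprime, so the S-polynomial reduces to 0 (Buchberger's first criterion).
Every S-polynomial of the final basis reduces to 0, so we have a Gröbner basis.
Inter-reduce: drop elements whose leading term is divisible by another's, tail-reduce, and make monic.
Reduced Gröbner basis: {p + 1, q + 1}.

Buchberger on the second generating set:
h_1 = -6*p - 6, LT = p.
h_2 = 4*p*q - p + 8*q + 3, LT = p*q.

S(h_1,h_2): lcm = p*q. S = 1/4*p - q - 3/4.
  leading term p: subtract (-1/24)·h_1 from 1/4*p - q - 3/4 → -q - 1
  leading term q: no divisor's leading term divides it; move -q to the remainder.
  leading term 1: no divisor's leading term divides it; move -1 to the remainder.
  remainder -q - 1 ≠ 0; add k_3 = -q - 1 to the basis.

S(h_1,k_3): leading monomials are coprime, so the S-polynomial reduces to 0 (Buchberger's first criterion).
S(h_2,k_3): lcm = p*q. S = -5/4*p + 2*q + 3/4.
  leading term p: subtract (5/24)·h_1 from -5/4*p + 2*q + 3/4 → 2*q + 2
  leading term q: subtract (-2)·k_3 from 2*q + 2 → 0
  remainder 0.

Every S-polynomial of the final basis reduces to 0, so we have a Gröbner basis.
Inter-reduce: drop elements whose leading term is divisible by another's, tail-reduce, and make monic.
Reduced Gröbner basis: {p + 1, q + 1}.

Same reduced basis, so the two generating sets span the same ideal.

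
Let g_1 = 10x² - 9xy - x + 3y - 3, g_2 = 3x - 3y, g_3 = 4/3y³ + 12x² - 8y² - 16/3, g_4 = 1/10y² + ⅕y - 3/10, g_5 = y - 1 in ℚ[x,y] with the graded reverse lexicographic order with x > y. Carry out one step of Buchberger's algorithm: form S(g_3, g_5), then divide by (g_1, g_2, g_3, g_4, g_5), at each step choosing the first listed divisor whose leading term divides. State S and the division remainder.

S(g_3, g_5) = 9x² - 5y² - 4; remainder on division = 0.

lcm(LM(g_3), LM(g_5)) = y³.
S = (lcm/LT(g_3))·g_3 − (lcm/LT(g_5))·g_5 = 9x² - 5y² - 4.
Reduce S modulo (g_1, g_2, g_3, g_4, g_5) in that order:
  leading term x²: subtract (9/10)·g_1 from 9x² - 5y² - 4 → 81/10xy - 5y² + 9/10x - 27/10y - 13/10
  leading term xy: subtract (27/10y)·g_2 from 81/10xy - 5y² + 9/10x - 27/10y - 13/10 → 31/10y² + 9/10x - 27/10y - 13/10
  leading term y²: subtract (31)·g_4 from 31/10y² + 9/10x - 27/10y - 13/10 → 9/10x - 89/10y + 8
  leading term x: subtract (3/10)·g_2 from 9/10x - 89/10y + 8 → -8y + 8
  leading term y: subtract (-8)·g_5 from -8y + 8 → 0
The remainder is 0, so this S-polynomial contributes no new basis element.
An S-polynomial is built so that the two leading terms cancel; whether anything survives reduction is exactly the Gröbner-basis criterion.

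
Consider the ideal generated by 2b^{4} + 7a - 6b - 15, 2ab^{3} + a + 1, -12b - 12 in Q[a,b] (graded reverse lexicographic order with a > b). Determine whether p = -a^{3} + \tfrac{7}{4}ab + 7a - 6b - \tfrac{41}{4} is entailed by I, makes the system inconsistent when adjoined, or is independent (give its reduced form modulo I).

-a^{3} + \tfrac{7}{4}ab + 7a - 6b - \tfrac{41}{4} lies in I (it reduces to 0).

First compute the reduced Gröbner basis of I by Buchberger's algorithm.
f_1 = 2b^{4} + 7a - 6b - 15, LT = b^{4}.
f_2 = 2ab^{3} + a + 1, LT = ab^{3}.
f_3 = -12b - 12, LT = b.

S(f_1,f_2): lcm = ab^{4}. S = \tfrac{7}{2}a^{2} - \tfrac{7}{2}ab - \tfrac{15}{2}a - \tfrac{1}{2}b.
  leading term a^{2}: no divisor's leading term divides it; move \tfrac{7}{2}a^{2} to the remainder.
  leading term ab: subtract (\tfrac{7}{24}a)·f_3 from -\tfrac{7}{2}ab - \tfrac{15}{2}a - \tfrac{1}{2}b → -4a - \tfrac{1}{2}b
  leading term a: no divisor's leading term divides it; move -4a to the remainder.
  leading term b: subtract (\tfrac{1}{24})·f_3 from -\tfrac{1}{2}b → \tfrac{1}{2}
  leading term 1: no divisor's leading term divides it; move \tfrac{1}{2} to the remainder.
  remainder \tfrac{7}{2}a^{2} - 4a + \tfrac{1}{2} ≠ 0; add h_4 = \tfrac{7}{2}a^{2} - 4a + \tfrac{1}{2} to the basis.

S(f_1,f_3): lcm = b^{4}. S = -b^{3} + \tfrac{7}{2}a - 3b - \tfrac{15}{2}.
  leading term b^{3}: subtract (\tfrac{1}{12}b^{2})·f_3 from -b^{3} + \tfrac{7}{2}a - 3b - \tfrac{15}{2} → b^{2} + \tfrac{7}{2}a - 3b - \tfrac{15}{2}
  leading term b^{2}: subtract (-\tfrac{1}{12}b)·f_3 from b^{2} + \tfrac{7}{2}a - 3b - \tfrac{15}{2} → \tfrac{7}{2}a - 4b - \tfrac{15}{2}
  leading term a: no divisor's leading term divides it; move \tfrac{7}{2}a to the remainder.
  leading term b: subtract (\tfrac{1}{3})·f_3 from -4b - \tfrac{15}{2} → -\tfrac{7}{2}
  leading term 1: no divisor's leading term divides it; move -\tfrac{7}{2} to the remainder.
  remainder \tfrac{7}{2}a - \tfrac{7}{2} ≠ 0; add h_5 = \tfrac{7}{2}a - \tfrac{7}{2} to the basis.

S(f_2,f_3): lcm = ab^{3}. S = -ab^{2} + \tfrac{1}{2}a + \tfrac{1}{2}.
  leading term ab^{2}: subtract (\tfrac{1}{12}ab)·f_3 from -ab^{2} + \tfrac{1}{2}a + \tfrac{1}{2} → ab + \tfrac{1}{2}a + \tfrac{1}{2}
  leading term ab: subtract (-\tfrac{1}{12}a)·f_3 from ab + \tfrac{1}{2}a + \tfrac{1}{2} → -\tfrac{1}{2}a + \tfrac{1}{2}
  leading term a: subtract (-\tfrac{1}{7})·h_5 from -\tfrac{1}{2}a + \tfrac{1}{2} → 0
  remainder 0.

S(f_1,h_4): leading monomials are coprime, so the S-polynomial reduces to 0 (Buchberger's first criterion).
S(f_2,h_4): lcm = a^{2}b^{3}. S = \tfrac{8}{7}ab^{3} - \tfrac{1}{7}b^{3} + \tfrac{1}{2}a^{2} + \tfrac{1}{2}a.
  leading term ab^{3}: subtract (\tfrac{4}{7})·f_2 from \tfrac{8}{7}ab^{3} - \tfrac{1}{7}b^{3} + \tfrac{1}{2}a^{2} + \tfrac{1}{2}a → -\tfrac{1}{7}b^{3} + \tfrac{1}{2}a^{2} - \tfrac{1}{14}a - \tfrac{4}{7}
  leading term b^{3}: subtract (\tfrac{1}{84}b^{2})·f_3 from -\tfrac{1}{7}b^{3} + \tfrac{1}{2}a^{2} - \tfrac{1}{14}a - \tfrac{4}{7} → \tfrac{1}{2}a^{2} + \tfrac{1}{7}b^{2} - \tfrac{1}{14}a - \tfrac{4}{7}
  leading term a^{2}: subtract (\tfrac{1}{7})·h_4 from \tfrac{1}{2}a^{2} + \tfrac{1}{7}b^{2} - \tfrac{1}{14}a - \tfrac{4}{7} → \tfrac{1}{7}b^{2} + \tfrac{1}{2}a - \tfrac{9}{14}
  leading term b^{2}: subtract (-\tfrac{1}{84}b)·f_3 from \tfrac{1}{7}b^{2} + \tfrac{1}{2}a - \tfrac{9}{14} → \tfrac{1}{2}a - \tfrac{1}{7}b - \tfrac{9}{14}
  leading term a: subtract (\tfrac{1}{7})·h_5 from \tfrac{1}{2}a - \tfrac{1}{7}b - \tfrac{9}{14} → -\tfrac{1}{7}b - \tfrac{1}{7}
  leading term b: subtract (\tfrac{1}{84})·f_3 from -\tfrac{1}{7}b - \tfrac{1}{7} → 0
  remainder 0.

S(f_3,h_4): leading monomials are coprime, so the S-polynomial reduces to 0 (Buchberger's first criterion).
S(f_1,h_5): leading monomials are coprime, so the S-polynomial reduces to 0 (Buchberger's first criterion).
S(f_2,h_5): lcm = ab^{3}. S = b^{3} + \tfrac{1}{2}a + \tfrac{1}{2}.
  leading term b^{3}: subtract (-\tfrac{1}{12}b^{2})·f_3 from b^{3} + \tfrac{1}{2}a + \tfrac{1}{2} → -b^{2} + \tfrac{1}{2}a + \tfrac{1}{2}
  leading term b^{2}: subtract (\tfrac{1}{12}b)·f_3 from -b^{2} + \tfrac{1}{2}a + \tfrac{1}{2} → \tfrac{1}{2}a + b + \tfrac{1}{2}
  leading term a: subtract (\tfrac{1}{7})·h_5 from \tfrac{1}{2}a + b + \tfrac{1}{2} → b + 1
  leading term b: subtract (-\tfrac{1}{12})·f_3 from b + 1 → 0
  remainder 0.

S(f_3,h_5): leading monomials are coprime, so the S-polynomial reduces to 0 (Buchberger's first criterion).
S(h_4,h_5): lcm = a^{2}. S = -\tfrac{1}{7}a + \tfrac{1}{7}.
  leading term a: subtract (-\tfrac{2}{49})·h_5 from -\tfrac{1}{7}a + \tfrac{1}{7} → 0
  remainder 0.

Every S-polynomial of the final basis reduces to 0, so we have a Gröbner basis.
Inter-reduce: drop elements whose leading term is divisible by another's, tail-reduce, and make monic.
Reduced Gröbner basis: {a - 1, b + 1}.
Label its elements g_1 = a - 1, g_2 = b + 1.

Reduce p = -a^{3} + \tfrac{7}{4}ab + 7a - 6b - \tfrac{41}{4} modulo G:
  leading term a^{3}: subtract (-a^{2})·g_1 from -a^{3} + \tfrac{7}{4}ab + 7a - 6b - \tfrac{41}{4} → -a^{2} + \tfrac{7}{4}ab + 7a - 6b - \tfrac{41}{4}
  leading term a^{2}: subtract (-a)·g_1 from -a^{2} + \tfrac{7}{4}ab + 7a - 6b - \tfrac{41}{4} → \tfrac{7}{4}ab + 6a - 6b - \tfrac{41}{4}
  leading term ab: subtract (\tfrac{7}{4}b)·g_1 from \tfrac{7}{4}ab + 6a - 6b - \tfrac{41}{4} → 6a - \tfrac{17}{4}b - \tfrac{41}{4}
  leading term a: subtract (6)·g_1 from 6a - \tfrac{17}{4}b - \tfrac{41}{4} → -\tfrac{17}{4}b - \tfrac{17}{4}
  leading term b: subtract (-\tfrac{17}{4})·g_2 from -\tfrac{17}{4}b - \tfrac{17}{4} → 0
  normal form = 0.
Since the normal form is 0, p ∈ I.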